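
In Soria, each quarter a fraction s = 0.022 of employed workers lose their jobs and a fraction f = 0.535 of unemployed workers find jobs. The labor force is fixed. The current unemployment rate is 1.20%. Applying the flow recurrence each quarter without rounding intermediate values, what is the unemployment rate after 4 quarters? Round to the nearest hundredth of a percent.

Unemployment rate after four quarters ≈ 3.84%.

With a fixed labor force, u_{t+1} = u_t + s·(1−u_t) − f·u_t = u_t·(1−s−f) + s.
Here 1−s−f = 0.443 and s = 0.022.
u_1 = 0.012000 × 0.443 + 0.022 = 0.027316.
u_2 = 0.027316 × 0.443 + 0.022 = 0.034101.
u_3 = 0.034101 × 0.443 + 0.022 = 0.037107.
u_4 = 0.037107 × 0.443 + 0.022 = 0.038438.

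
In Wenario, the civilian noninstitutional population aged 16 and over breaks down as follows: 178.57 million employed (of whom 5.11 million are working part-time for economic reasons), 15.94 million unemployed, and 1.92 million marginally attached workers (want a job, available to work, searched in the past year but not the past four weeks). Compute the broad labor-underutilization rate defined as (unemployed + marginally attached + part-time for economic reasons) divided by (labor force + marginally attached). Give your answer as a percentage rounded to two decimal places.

Labor force = 178.57 + 15.94 = 194.51 million.
Numerator = 15.94 + 1.92 + 5.11 = 22.97 million.
Denominator = 194.51 + 1.92 = 196.43 million.
Broad rate = 22.97 / 196.43 = 11.69%.

Broad underutilization rate ≈ 11.69%.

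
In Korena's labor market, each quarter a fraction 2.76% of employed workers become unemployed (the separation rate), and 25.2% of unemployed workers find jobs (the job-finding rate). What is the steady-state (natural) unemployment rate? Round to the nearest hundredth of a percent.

Steady-state unemployment rate ≈ 9.87%.

At steady state the flows balance: s·E = f·U, so U/(E+U) = s/(s+f).
u* = 2.76 / (2.76 + 25.2) = 2.76 / 27.96 = 9.87%.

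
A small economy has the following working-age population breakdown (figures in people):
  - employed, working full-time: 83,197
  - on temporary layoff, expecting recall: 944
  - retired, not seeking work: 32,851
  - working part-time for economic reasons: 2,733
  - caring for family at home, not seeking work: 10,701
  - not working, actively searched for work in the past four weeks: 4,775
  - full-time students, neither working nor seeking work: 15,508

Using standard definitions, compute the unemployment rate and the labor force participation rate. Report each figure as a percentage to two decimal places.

Employed = 83,197 + 2,733 = 85,930 (anyone who worked, including part-time for economic reasons, counts as employed).
Unemployed = 944 + 4,775 = 5,719 (jobless and actively searching, or on temporary layoff).
Labor force = 85,930 + 5,719 = 91,649.
Not in labor force = 32,851 + 10,701 + 15,508 = 59,060 (those not working and not actively searching are outside the labor force).
Civilian working-age population = 91,649 + 59,060 = 150,709.
Unemployment rate = 5,719 / 91,649 = 6.24%.
Labor force participation rate = 91,649 / 150,709 = 60.81%.

Unemployment rate ≈ 6.24%; labor force participation rate ≈ 60.81%.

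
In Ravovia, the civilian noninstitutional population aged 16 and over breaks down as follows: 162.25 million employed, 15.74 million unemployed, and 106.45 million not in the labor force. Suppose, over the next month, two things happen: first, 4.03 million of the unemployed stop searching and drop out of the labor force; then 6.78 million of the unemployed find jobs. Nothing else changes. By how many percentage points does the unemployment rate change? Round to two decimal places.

Initially, labor force = 162.25 + 15.74 = 177.99 million, so u = 15.74/177.99 = 8.84%.
After the first change, unemployed and labor force both fall by 4.03 → E = 162.25, U = 11.71, labor force = 173.96 million.
After the second change, unemployed falls and employed rises by 6.78; labor force unchanged → E = 169.03, U = 4.93, labor force = 173.96 million.
New unemployment rate = 4.93 / 173.96 = 2.83%.
Change = 2.83% − 8.84% = −6.01 percentage points.

The unemployment rate changes by −6.01 percentage points.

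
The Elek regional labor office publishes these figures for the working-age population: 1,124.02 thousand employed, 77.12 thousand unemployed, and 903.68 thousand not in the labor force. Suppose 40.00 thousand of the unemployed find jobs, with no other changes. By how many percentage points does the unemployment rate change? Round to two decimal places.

The unemployment rate changes by −3.33 percentage points.

Initially, labor force = 1,124.02 + 77.12 = 1,201.14 thousand, so u = 77.12/1,201.14 = 6.42%.
After the change, unemployed falls and employed rises by 40.00; labor force unchanged → E = 1,164.02, U = 37.12, labor force = 1,201.14 thousand.
New unemployment rate = 37.12 / 1,201.14 = 3.09%.
Change = 3.09% − 6.42% = −3.33 percentage points.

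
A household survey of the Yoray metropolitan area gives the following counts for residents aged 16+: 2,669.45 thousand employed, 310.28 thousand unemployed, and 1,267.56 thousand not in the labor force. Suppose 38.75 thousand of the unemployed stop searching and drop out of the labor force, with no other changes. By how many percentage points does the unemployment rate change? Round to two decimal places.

The unemployment rate changes by −1.18 percentage points.

Initially, labor force = 2,669.45 + 310.28 = 2,979.73 thousand, so u = 310.28/2,979.73 = 10.41%.
After the change, unemployed and labor force both fall by 38.75 → E = 2,669.45, U = 271.53, labor force = 2,940.98 thousand.
New unemployment rate = 271.53 / 2,940.98 = 9.23%.
Change = 9.23% − 10.41% = −1.18 percentage points.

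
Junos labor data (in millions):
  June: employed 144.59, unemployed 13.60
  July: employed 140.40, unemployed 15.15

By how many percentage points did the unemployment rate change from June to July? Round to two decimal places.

June: labor force = 144.59 + 13.60 = 158.19; u = 13.60/158.19 = 8.60%.
July: labor force = 140.40 + 15.15 = 155.55; u = 15.15/155.55 = 9.74%.
Change = 9.74% − 8.60% = +1.14 pp.

The unemployment rate changed by +1.14 percentage points.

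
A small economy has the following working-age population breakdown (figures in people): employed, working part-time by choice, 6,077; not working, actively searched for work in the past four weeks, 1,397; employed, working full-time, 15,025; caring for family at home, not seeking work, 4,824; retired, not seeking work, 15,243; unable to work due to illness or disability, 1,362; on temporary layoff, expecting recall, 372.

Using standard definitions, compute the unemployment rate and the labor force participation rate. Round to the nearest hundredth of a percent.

Unemployment rate ≈ 7.73%; labor force participation rate ≈ 51.63%.

Employed = 6,077 + 15,025 = 21,102.
Unemployed = 1,397 + 372 = 1,769 (jobless and actively searching, or on temporary layoff).
Labor force = 21,102 + 1,769 = 22,871.
Not in labor force = 4,824 + 15,243 + 1,362 = 21,429 (those not working and not actively searching are outside the labor force).
Civilian working-age population = 22,871 + 21,429 = 44,300.
Unemployment rate = 1,769 / 22,871 = 7.73%.
Labor force participation rate = 22,871 / 44,300 = 51.63%.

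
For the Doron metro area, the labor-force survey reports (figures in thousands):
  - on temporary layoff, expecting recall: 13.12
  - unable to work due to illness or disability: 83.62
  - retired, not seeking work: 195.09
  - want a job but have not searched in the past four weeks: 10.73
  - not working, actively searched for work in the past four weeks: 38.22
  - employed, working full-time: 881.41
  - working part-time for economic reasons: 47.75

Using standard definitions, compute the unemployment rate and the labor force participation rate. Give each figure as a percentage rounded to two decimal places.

Employed = 881.41 + 47.75 = 929.16 thousand (anyone who worked, including part-time for economic reasons, counts as employed).
Unemployed = 13.12 + 38.22 = 51.34 thousand (jobless and actively searching, or on temporary layoff).
Labor force = 929.16 + 51.34 = 980.50 thousand.
Not in labor force = 83.62 + 195.09 + 10.73 = 289.44 thousand (those not working and not actively searching are outside the labor force — including those who want a job but have given up searching).
Civilian working-age population = 980.50 + 289.44 = 1,269.94 thousand.
Unemployment rate = 51.34 / 980.50 = 5.24%.
Labor force participation rate = 980.50 / 1,269.94 = 77.21%.

Unemployment rate ≈ 5.24%; labor force participation rate ≈ 77.21%.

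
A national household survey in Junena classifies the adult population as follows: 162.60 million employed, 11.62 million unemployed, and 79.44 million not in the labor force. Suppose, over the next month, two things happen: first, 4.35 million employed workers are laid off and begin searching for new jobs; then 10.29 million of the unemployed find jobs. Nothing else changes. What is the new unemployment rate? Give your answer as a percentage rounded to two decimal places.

Initially, labor force = 162.60 + 11.62 = 174.22 million, so u = 11.62/174.22 = 6.67%.
After the first change, employed falls and unemployed rises by 4.35; labor force unchanged → E = 158.25, U = 15.97, labor force = 174.22 million.
After the second change, unemployed falls and employed rises by 10.29; labor force unchanged → E = 168.54, U = 5.68, labor force = 174.22 million.
New unemployment rate = 5.68 / 174.22 = 3.26%.

New unemployment rate ≈ 3.26%.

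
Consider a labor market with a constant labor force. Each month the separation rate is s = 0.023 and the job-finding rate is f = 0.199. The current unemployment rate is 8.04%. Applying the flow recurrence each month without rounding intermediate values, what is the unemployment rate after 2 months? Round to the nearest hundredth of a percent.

With a fixed labor force, u_{t+1} = u_t + s·(1−u_t) − f·u_t = u_t·(1−s−f) + s.
Here 1−s−f = 0.778 and s = 0.023.
u_1 = 0.080400 × 0.778 + 0.023 = 0.085551.
u_2 = 0.085551 × 0.778 + 0.023 = 0.089559.

Unemployment rate after two months ≈ 8.96%.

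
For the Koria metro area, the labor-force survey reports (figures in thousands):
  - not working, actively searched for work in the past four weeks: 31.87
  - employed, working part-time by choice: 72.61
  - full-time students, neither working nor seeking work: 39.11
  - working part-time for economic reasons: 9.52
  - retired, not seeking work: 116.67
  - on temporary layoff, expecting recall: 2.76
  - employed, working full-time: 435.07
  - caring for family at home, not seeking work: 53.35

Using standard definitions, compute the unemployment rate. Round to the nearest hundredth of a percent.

Employed = 72.61 + 9.52 + 435.07 = 517.20 thousand (anyone who worked, including part-time for economic reasons, counts as employed).
Unemployed = 31.87 + 2.76 = 34.63 thousand (jobless and actively searching, or on temporary layoff).
Labor force = 517.20 + 34.63 = 551.83 thousand.
Unemployment rate = 34.63 / 551.83 = 6.28%.

Unemployment rate ≈ 6.28%.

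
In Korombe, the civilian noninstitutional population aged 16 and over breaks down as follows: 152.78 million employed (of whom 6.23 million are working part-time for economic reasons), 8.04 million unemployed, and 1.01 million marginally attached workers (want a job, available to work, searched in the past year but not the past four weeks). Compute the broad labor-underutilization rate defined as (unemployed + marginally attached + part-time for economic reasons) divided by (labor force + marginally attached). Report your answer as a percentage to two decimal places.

Labor force = 152.78 + 8.04 = 160.82 million.
Numerator = 8.04 + 1.01 + 6.23 = 15.28 million.
Denominator = 160.82 + 1.01 = 161.83 million.
Broad rate = 15.28 / 161.83 = 9.44%.

Broad underutilization rate ≈ 9.44%.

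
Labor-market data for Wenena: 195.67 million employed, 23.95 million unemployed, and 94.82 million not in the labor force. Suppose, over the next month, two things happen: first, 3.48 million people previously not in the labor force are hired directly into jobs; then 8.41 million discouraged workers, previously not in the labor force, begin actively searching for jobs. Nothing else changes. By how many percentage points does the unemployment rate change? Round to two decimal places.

The unemployment rate changes by +3.07 percentage points.

Initially, labor force = 195.67 + 23.95 = 219.62 million, so u = 23.95/219.62 = 10.91%.
After the first change, employed and labor force both rise by 3.48; unemployed unchanged → E = 199.15, U = 23.95, labor force = 223.10 million.
After the second change, unemployed and labor force both rise by 8.41 → E = 199.15, U = 32.36, labor force = 231.51 million.
New unemployment rate = 32.36 / 231.51 = 13.98%.
Change = 13.98% − 10.91% = +3.07 percentage points.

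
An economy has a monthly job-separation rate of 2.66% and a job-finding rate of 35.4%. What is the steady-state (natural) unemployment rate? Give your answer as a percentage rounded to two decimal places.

At steady state the flows balance: s·E = f·U, so U/(E+U) = s/(s+f).
u* = 2.66 / (2.66 + 35.4) = 2.66 / 38.06 = 6.99%.

Steady-state unemployment rate ≈ 6.99%.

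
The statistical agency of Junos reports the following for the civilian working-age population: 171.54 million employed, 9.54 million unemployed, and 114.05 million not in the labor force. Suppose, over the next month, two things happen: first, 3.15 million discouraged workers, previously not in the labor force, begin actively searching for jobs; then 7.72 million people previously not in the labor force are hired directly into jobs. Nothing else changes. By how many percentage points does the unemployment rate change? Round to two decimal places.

Initially, labor force = 171.54 + 9.54 = 181.08 million, so u = 9.54/181.08 = 5.27%.
After the first change, unemployed and labor force both rise by 3.15 → E = 171.54, U = 12.69, labor force = 184.23 million.
After the second change, employed and labor force both rise by 7.72; unemployed unchanged → E = 179.26, U = 12.69, labor force = 191.95 million.
New unemployment rate = 12.69 / 191.95 = 6.61%.
Change = 6.61% − 5.27% = +1.34 percentage points.

The unemployment rate changes by +1.34 percentage points.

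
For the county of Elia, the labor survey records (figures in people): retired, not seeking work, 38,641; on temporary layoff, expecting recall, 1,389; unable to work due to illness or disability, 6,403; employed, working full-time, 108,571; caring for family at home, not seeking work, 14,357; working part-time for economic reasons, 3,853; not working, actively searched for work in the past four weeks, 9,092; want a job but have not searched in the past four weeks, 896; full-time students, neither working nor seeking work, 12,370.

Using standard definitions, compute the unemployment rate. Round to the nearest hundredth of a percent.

Employed = 108,571 + 3,853 = 112,424 (anyone who worked, including part-time for economic reasons, counts as employed).
Unemployed = 1,389 + 9,092 = 10,481 (jobless and actively searching, or on temporary layoff).
Labor force = 112,424 + 10,481 = 122,905.
Unemployment rate = 10,481 / 122,905 = 8.53%.

Unemployment rate ≈ 8.53%.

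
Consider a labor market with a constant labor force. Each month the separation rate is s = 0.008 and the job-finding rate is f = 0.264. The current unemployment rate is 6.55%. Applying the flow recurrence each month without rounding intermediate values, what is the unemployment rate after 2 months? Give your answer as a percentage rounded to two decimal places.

With a fixed labor force, u_{t+1} = u_t + s·(1−u_t) − f·u_t = u_t·(1−s−f) + s.
Here 1−s−f = 0.728 and s = 0.008.
u_1 = 0.065500 × 0.728 + 0.008 = 0.055684.
u_2 = 0.055684 × 0.728 + 0.008 = 0.048538.

Unemployment rate after two months ≈ 4.85%.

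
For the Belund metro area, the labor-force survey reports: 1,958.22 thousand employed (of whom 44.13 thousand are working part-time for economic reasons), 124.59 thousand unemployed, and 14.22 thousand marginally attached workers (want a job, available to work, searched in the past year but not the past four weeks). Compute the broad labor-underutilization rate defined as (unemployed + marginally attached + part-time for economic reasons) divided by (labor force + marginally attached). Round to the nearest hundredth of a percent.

Broad underutilization rate ≈ 8.72%.

Labor force = 1,958.22 + 124.59 = 2,082.81 thousand.
Numerator = 124.59 + 14.22 + 44.13 = 182.94 thousand.
Denominator = 2,082.81 + 14.22 = 2,097.03 thousand.
Broad rate = 182.94 / 2,097.03 = 8.72%.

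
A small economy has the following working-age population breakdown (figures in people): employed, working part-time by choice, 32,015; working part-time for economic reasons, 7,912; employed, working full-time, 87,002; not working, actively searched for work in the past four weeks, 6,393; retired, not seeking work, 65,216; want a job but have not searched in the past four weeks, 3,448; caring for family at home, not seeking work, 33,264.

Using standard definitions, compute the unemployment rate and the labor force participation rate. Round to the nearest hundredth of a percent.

Unemployment rate ≈ 4.80%; labor force participation rate ≈ 56.67%.

Employed = 32,015 + 7,912 + 87,002 = 126,929 (anyone who worked, including part-time for economic reasons, counts as employed).
Unemployed = 6,393.
Labor force = 126,929 + 6,393 = 133,322.
Not in labor force = 65,216 + 3,448 + 33,264 = 101,928 (those not working and not actively searching are outside the labor force — including those who want a job but have given up searching).
Civilian working-age population = 133,322 + 101,928 = 235,250.
Unemployment rate = 6,393 / 133,322 = 4.80%.
Labor force participation rate = 133,322 / 235,250 = 56.67%.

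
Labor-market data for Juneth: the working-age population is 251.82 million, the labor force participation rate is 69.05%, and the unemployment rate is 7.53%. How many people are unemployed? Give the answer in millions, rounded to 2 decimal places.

About 13.09 million are unemployed.

Labor force = 0.6905 × 251.82 = 173.88 million.
Unemployed = 0.0753 × 173.88 ≈ 13.09 million.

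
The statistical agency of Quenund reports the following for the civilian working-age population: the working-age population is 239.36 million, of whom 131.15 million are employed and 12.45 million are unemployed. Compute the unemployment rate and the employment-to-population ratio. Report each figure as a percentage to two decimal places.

Unemployment rate ≈ 8.67%; employment-population ratio ≈ 54.79%.

Labor force = employed + unemployed = 131.15 + 12.45 = 143.60 million.
Unemployment rate = 12.45 / 143.60 = 8.67%.
Employment-population ratio = 131.15 / 239.36 = 54.79%.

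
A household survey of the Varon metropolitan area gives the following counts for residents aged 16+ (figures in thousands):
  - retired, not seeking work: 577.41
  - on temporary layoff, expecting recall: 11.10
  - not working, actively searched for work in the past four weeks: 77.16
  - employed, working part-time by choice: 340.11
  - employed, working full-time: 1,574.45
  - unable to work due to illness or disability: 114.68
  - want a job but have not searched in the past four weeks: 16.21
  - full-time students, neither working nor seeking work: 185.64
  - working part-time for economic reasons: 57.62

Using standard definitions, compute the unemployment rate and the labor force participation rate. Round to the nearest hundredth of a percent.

Employed = 340.11 + 1,574.45 + 57.62 = 1,972.18 thousand (anyone who worked, including part-time for economic reasons, counts as employed).
Unemployed = 11.10 + 77.16 = 88.26 thousand (jobless and actively searching, or on temporary layoff).
Labor force = 1,972.18 + 88.26 = 2,060.44 thousand.
Not in labor force = 577.41 + 114.68 + 16.21 + 185.64 = 893.94 thousand (those not working and not actively searching are outside the labor force — including those who want a job but have given up searching).
Civilian working-age population = 2,060.44 + 893.94 = 2,954.38 thousand.
Unemployment rate = 88.26 / 2,060.44 = 4.28%.
Labor force participation rate = 2,060.44 / 2,954.38 = 69.74%.

Unemployment rate ≈ 4.28%; labor force participation rate ≈ 69.74%.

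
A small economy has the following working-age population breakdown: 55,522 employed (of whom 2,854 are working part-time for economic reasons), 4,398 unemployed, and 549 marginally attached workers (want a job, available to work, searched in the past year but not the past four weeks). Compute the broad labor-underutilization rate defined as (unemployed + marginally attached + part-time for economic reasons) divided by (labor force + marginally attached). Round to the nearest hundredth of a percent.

Labor force = 55,522 + 4,398 = 59,920.
Numerator = 4,398 + 549 + 2,854 = 7,801.
Denominator = 59,920 + 549 = 60,469.
Broad rate = 7,801 / 60,469 = 12.90%.

Broad underutilization rate ≈ 12.90%.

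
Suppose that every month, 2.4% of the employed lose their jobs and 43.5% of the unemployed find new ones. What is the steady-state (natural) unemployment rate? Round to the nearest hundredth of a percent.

At steady state the flows balance: s·E = f·U, so U/(E+U) = s/(s+f).
u* = 2.4 / (2.4 + 43.5) = 2.4 / 45.90 = 5.23%.

Steady-state unemployment rate ≈ 5.23%.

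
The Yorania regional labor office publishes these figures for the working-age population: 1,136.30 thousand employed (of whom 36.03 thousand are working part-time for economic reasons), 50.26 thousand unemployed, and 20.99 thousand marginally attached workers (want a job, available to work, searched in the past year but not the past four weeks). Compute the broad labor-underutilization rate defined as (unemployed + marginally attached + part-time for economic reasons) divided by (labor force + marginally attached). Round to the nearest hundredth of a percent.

Labor force = 1,136.30 + 50.26 = 1,186.56 thousand.
Numerator = 50.26 + 20.99 + 36.03 = 107.28 thousand.
Denominator = 1,186.56 + 20.99 = 1,207.55 thousand.
Broad rate = 107.28 / 1,207.55 = 8.88%.

Broad underutilization rate ≈ 8.88%.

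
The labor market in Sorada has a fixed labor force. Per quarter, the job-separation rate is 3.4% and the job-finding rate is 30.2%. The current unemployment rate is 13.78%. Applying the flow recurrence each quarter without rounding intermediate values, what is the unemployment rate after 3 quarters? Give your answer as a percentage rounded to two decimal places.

Unemployment rate after three quarters ≈ 11.19%.

With a fixed labor force, u_{t+1} = u_t + s·(1−u_t) − f·u_t = u_t·(1−s−f) + s.
Here 1−s−f = 0.664 and s = 0.034.
u_1 = 0.137800 × 0.664 + 0.034 = 0.125499.
u_2 = 0.125499 × 0.664 + 0.034 = 0.117331.
u_3 = 0.117331 × 0.664 + 0.034 = 0.111908.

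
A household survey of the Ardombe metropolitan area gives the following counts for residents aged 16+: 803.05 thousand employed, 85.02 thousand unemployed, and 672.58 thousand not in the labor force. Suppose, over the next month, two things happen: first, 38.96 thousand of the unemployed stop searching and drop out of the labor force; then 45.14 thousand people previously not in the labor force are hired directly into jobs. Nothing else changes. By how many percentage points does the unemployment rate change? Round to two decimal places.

The unemployment rate changes by −4.42 percentage points.

Initially, labor force = 803.05 + 85.02 = 888.07 thousand, so u = 85.02/888.07 = 9.57%.
After the first change, unemployed and labor force both fall by 38.96 → E = 803.05, U = 46.06, labor force = 849.11 thousand.
After the second change, employed and labor force both rise by 45.14; unemployed unchanged → E = 848.19, U = 46.06, labor force = 894.25 thousand.
New unemployment rate = 46.06 / 894.25 = 5.15%.
Change = 5.15% − 9.57% = −4.42 percentage points.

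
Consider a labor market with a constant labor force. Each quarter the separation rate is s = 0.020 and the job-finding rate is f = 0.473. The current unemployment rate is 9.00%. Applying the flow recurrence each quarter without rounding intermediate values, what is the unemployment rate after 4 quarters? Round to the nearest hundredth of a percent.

Unemployment rate after four quarters ≈ 4.38%.

With a fixed labor force, u_{t+1} = u_t + s·(1−u_t) − f·u_t = u_t·(1−s−f) + s.
Here 1−s−f = 0.507 and s = 0.020.
u_1 = 0.090000 × 0.507 + 0.020 = 0.065630.
u_2 = 0.065630 × 0.507 + 0.020 = 0.053274.
u_3 = 0.053274 × 0.507 + 0.020 = 0.047010.
u_4 = 0.047010 × 0.507 + 0.020 = 0.043834.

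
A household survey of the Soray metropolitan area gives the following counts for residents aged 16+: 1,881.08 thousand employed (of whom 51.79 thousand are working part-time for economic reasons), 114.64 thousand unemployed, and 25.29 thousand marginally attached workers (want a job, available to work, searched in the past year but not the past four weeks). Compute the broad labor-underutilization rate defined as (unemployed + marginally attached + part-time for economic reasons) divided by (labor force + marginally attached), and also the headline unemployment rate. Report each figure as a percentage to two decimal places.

Broad underutilization rate ≈ 9.49%; headline unemployment rate ≈ 5.74%.

Labor force = 1,881.08 + 114.64 = 1,995.72 thousand.
Numerator = 114.64 + 25.29 + 51.79 = 191.72 thousand.
Denominator = 1,995.72 + 25.29 = 2,021.01 thousand.
Broad rate = 191.72 / 2,021.01 = 9.49%.
Headline unemployment rate = 114.64 / 1,995.72 = 5.74%.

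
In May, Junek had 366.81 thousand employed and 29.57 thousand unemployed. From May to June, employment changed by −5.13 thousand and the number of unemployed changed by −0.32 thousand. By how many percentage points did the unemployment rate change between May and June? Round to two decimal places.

The unemployment rate changed by +0.02 percentage points.

May: labor force = 366.81 + 29.57 = 396.38; u = 29.57/396.38 = 7.46%.
June: labor force = 361.68 + 29.25 = 390.93; u = 29.25/390.93 = 7.48%.
Change = 7.48% − 7.46% = +0.02 pp.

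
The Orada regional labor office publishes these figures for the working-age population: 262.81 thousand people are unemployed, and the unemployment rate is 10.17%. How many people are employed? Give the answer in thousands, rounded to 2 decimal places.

About 2,321.36 thousand are employed.

Labor force = U / u = 262.81 / 0.1017 ≈ 2,584.17 thousand.
Employed = labor force − unemployed = 2,584.17 − 262.81 = 2,321.36 thousand.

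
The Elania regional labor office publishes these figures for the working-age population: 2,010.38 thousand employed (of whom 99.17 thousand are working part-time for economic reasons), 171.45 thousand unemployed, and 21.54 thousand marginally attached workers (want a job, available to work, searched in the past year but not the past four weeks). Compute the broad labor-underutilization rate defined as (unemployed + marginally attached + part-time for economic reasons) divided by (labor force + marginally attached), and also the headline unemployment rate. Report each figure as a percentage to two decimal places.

Broad underutilization rate ≈ 13.26%; headline unemployment rate ≈ 7.86%.

Labor force = 2,010.38 + 171.45 = 2,181.83 thousand.
Numerator = 171.45 + 21.54 + 99.17 = 292.16 thousand.
Denominator = 2,181.83 + 21.54 = 2,203.37 thousand.
Broad rate = 292.16 / 2,203.37 = 13.26%.
Headline unemployment rate = 171.45 / 2,181.83 = 7.86%.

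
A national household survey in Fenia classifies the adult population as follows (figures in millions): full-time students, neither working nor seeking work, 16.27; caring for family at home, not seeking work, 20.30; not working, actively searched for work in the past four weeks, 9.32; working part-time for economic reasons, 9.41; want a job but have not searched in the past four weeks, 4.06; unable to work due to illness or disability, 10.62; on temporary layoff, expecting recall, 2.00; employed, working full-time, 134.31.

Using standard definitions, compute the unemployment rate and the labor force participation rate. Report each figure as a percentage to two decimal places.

Unemployment rate ≈ 7.30%; labor force participation rate ≈ 75.16%.

Employed = 9.41 + 134.31 = 143.72 million (anyone who worked, including part-time for economic reasons, counts as employed).
Unemployed = 9.32 + 2.00 = 11.32 million (jobless and actively searching, or on temporary layoff).
Labor force = 143.72 + 11.32 = 155.04 million.
Not in labor force = 16.27 + 20.30 + 4.06 + 10.62 = 51.25 million (those not working and not actively searching are outside the labor force — including those who want a job but have given up searching).
Civilian working-age population = 155.04 + 51.25 = 206.29 million.
Unemployment rate = 11.32 / 155.04 = 7.30%.
Labor force participation rate = 155.04 / 206.29 = 75.16%.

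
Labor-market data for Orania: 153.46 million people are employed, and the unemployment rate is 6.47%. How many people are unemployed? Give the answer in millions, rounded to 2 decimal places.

Let U be the number unemployed. The labor force is E + U, and U/(E+U) = 0.0647.
So U = 0.0647 × 153.46 / (1 − 0.0647) = 9.9289 / 0.9353 ≈ 10.62 million.

About 10.62 million are unemployed.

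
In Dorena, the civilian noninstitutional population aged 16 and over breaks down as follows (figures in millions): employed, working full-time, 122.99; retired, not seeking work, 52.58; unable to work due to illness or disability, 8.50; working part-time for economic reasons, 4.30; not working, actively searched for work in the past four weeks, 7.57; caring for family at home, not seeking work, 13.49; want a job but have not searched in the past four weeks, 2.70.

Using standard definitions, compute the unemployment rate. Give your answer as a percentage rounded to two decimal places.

Employed = 122.99 + 4.30 = 127.29 million (anyone who worked, including part-time for economic reasons, counts as employed).
Unemployed = 7.57 million.
Labor force = 127.29 + 7.57 = 134.86 million.
Unemployment rate = 7.57 / 134.86 = 5.61%.

Unemployment rate ≈ 5.61%.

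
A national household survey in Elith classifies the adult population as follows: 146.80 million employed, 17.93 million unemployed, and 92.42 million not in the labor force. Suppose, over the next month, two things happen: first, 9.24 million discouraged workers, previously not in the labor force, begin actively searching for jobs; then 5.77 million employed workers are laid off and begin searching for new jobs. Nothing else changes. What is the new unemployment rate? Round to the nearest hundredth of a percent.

New unemployment rate ≈ 18.93%.

Initially, labor force = 146.80 + 17.93 = 164.73 million, so u = 17.93/164.73 = 10.88%.
After the first change, unemployed and labor force both rise by 9.24 → E = 146.80, U = 27.17, labor force = 173.97 million.
After the second change, employed falls and unemployed rises by 5.77; labor force unchanged → E = 141.03, U = 32.94, labor force = 173.97 million.
New unemployment rate = 32.94 / 173.97 = 18.93%.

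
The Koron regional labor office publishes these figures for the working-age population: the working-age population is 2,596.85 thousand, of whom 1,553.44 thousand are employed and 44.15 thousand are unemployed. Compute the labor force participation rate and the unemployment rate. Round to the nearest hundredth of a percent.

Labor force participation rate ≈ 61.52%; unemployment rate ≈ 2.76%.

Labor force = employed + unemployed = 1,553.44 + 44.15 = 1,597.59 thousand.
Unemployment rate = 44.15 / 1,597.59 = 2.76%.
Labor force participation rate = 1,597.59 / 2,596.85 = 61.52%.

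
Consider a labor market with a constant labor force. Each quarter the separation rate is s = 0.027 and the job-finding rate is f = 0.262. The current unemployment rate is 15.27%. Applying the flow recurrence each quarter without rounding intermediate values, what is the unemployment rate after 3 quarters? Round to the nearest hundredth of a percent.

Unemployment rate after three quarters ≈ 11.47%.

With a fixed labor force, u_{t+1} = u_t + s·(1−u_t) − f·u_t = u_t·(1−s−f) + s.
Here 1−s−f = 0.711 and s = 0.027.
u_1 = 0.152700 × 0.711 + 0.027 = 0.135570.
u_2 = 0.135570 × 0.711 + 0.027 = 0.123390.
u_3 = 0.123390 × 0.711 + 0.027 = 0.114730.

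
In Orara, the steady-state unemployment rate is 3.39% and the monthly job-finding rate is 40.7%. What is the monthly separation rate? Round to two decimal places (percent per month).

From u* = s/(s+f): s = u·f/(1−u).
s = 0.0339 × 40.7 / (1 − 0.0339) = 1.3797 / 0.9661 ≈ 1.43% per month.

Separation rate ≈ 1.43% per month.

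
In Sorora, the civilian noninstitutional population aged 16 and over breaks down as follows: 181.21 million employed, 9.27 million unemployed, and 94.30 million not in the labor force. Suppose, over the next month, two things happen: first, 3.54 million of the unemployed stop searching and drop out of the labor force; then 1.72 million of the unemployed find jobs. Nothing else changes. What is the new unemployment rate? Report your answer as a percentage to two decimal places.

Initially, labor force = 181.21 + 9.27 = 190.48 million, so u = 9.27/190.48 = 4.87%.
After the first change, unemployed and labor force both fall by 3.54 → E = 181.21, U = 5.73, labor force = 186.94 million.
After the second change, unemployed falls and employed rises by 1.72; labor force unchanged → E = 182.93, U = 4.01, labor force = 186.94 million.
New unemployment rate = 4.01 / 186.94 = 2.15%.

New unemployment rate ≈ 2.15%.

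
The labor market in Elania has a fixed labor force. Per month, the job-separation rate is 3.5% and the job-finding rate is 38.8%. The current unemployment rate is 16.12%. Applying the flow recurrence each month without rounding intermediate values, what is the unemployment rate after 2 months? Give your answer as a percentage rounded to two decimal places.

With a fixed labor force, u_{t+1} = u_t + s·(1−u_t) − f·u_t = u_t·(1−s−f) + s.
Here 1−s−f = 0.577 and s = 0.035.
u_1 = 0.161200 × 0.577 + 0.035 = 0.128012.
u_2 = 0.128012 × 0.577 + 0.035 = 0.108863.

Unemployment rate after two months ≈ 10.89%.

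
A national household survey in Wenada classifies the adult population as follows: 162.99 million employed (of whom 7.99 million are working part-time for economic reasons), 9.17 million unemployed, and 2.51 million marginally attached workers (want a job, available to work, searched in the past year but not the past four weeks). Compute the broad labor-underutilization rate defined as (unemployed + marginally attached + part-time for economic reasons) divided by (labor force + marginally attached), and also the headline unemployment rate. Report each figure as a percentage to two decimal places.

Broad underutilization rate ≈ 11.26%; headline unemployment rate ≈ 5.33%.

Labor force = 162.99 + 9.17 = 172.16 million.
Numerator = 9.17 + 2.51 + 7.99 = 19.67 million.
Denominator = 172.16 + 2.51 = 174.67 million.
Broad rate = 19.67 / 174.67 = 11.26%.
Headline unemployment rate = 9.17 / 172.16 = 5.33%.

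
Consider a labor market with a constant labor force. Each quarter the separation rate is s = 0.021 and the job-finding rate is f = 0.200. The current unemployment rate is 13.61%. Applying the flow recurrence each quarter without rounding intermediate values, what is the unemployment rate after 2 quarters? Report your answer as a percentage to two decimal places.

With a fixed labor force, u_{t+1} = u_t + s·(1−u_t) − f·u_t = u_t·(1−s−f) + s.
Here 1−s−f = 0.779 and s = 0.021.
u_1 = 0.136100 × 0.779 + 0.021 = 0.127022.
u_2 = 0.127022 × 0.779 + 0.021 = 0.119950.

Unemployment rate after two quarters ≈ 12.00%.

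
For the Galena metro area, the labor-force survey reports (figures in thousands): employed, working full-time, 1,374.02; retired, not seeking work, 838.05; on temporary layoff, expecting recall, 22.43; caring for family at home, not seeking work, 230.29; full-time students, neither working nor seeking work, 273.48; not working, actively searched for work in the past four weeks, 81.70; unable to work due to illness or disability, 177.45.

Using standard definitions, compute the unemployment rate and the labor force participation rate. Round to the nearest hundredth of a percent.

Employed = 1,374.02 thousand.
Unemployed = 22.43 + 81.70 = 104.13 thousand (jobless and actively searching, or on temporary layoff).
Labor force = 1,374.02 + 104.13 = 1,478.15 thousand.
Not in labor force = 838.05 + 230.29 + 273.48 + 177.45 = 1,519.27 thousand (those not working and not actively searching are outside the labor force).
Civilian working-age population = 1,478.15 + 1,519.27 = 2,997.42 thousand.
Unemployment rate = 104.13 / 1,478.15 = 7.04%.
Labor force participation rate = 1,478.15 / 2,997.42 = 49.31%.

Unemployment rate ≈ 7.04%; labor force participation rate ≈ 49.31%.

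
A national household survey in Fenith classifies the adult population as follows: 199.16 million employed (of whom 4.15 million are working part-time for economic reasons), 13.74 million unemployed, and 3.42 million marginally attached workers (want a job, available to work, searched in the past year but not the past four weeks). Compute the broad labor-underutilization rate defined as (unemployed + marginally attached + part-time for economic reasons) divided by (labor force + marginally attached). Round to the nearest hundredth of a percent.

Labor force = 199.16 + 13.74 = 212.90 million.
Numerator = 13.74 + 3.42 + 4.15 = 21.31 million.
Denominator = 212.90 + 3.42 = 216.32 million.
Broad rate = 21.31 / 216.32 = 9.85%.

Broad underutilization rate ≈ 9.85%.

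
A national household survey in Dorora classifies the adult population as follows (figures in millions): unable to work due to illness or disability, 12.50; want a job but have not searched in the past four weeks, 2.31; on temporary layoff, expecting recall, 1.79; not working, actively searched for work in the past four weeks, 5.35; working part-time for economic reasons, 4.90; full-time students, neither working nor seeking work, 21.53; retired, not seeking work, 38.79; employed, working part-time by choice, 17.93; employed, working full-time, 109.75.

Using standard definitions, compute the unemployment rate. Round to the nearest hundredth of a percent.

Employed = 4.90 + 17.93 + 109.75 = 132.58 million (anyone who worked, including part-time for economic reasons, counts as employed).
Unemployed = 1.79 + 5.35 = 7.14 million (jobless and actively searching, or on temporary layoff).
Labor force = 132.58 + 7.14 = 139.72 million.
Unemployment rate = 7.14 / 139.72 = 5.11%.

Unemployment rate ≈ 5.11%.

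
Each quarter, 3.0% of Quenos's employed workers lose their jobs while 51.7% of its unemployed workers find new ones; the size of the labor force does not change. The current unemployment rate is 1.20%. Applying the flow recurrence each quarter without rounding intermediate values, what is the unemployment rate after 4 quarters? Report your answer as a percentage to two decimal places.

Unemployment rate after four quarters ≈ 5.30%.

With a fixed labor force, u_{t+1} = u_t + s·(1−u_t) − f·u_t = u_t·(1−s−f) + s.
Here 1−s−f = 0.453 and s = 0.030.
u_1 = 0.012000 × 0.453 + 0.030 = 0.035436.
u_2 = 0.035436 × 0.453 + 0.030 = 0.046053.
u_3 = 0.046053 × 0.453 + 0.030 = 0.050862.
u_4 = 0.050862 × 0.453 + 0.030 = 0.053040.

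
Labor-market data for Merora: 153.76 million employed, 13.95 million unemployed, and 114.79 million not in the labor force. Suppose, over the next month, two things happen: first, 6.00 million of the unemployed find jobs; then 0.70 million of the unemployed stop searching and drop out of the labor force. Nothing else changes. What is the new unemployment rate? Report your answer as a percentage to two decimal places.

Initially, labor force = 153.76 + 13.95 = 167.71 million, so u = 13.95/167.71 = 8.32%.
After the first change, unemployed falls and employed rises by 6.00; labor force unchanged → E = 159.76, U = 7.95, labor force = 167.71 million.
After the second change, unemployed and labor force both fall by 0.70 → E = 159.76, U = 7.25, labor force = 167.01 million.
New unemployment rate = 7.25 / 167.01 = 4.34%.

New unemployment rate ≈ 4.34%.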